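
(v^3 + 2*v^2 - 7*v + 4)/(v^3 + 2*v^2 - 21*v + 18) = (v^2 + 3*v - 4)/(v^2 + 3*v - 18)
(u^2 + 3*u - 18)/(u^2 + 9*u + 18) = (u - 3)/(u + 3)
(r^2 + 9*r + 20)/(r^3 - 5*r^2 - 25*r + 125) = (r + 4)/(r^2 - 10*r + 25)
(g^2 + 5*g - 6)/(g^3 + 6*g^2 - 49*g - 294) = (g - 1)/(g^2 - 49)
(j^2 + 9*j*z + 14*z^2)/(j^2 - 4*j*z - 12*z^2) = (-j - 7*z)/(-j + 6*z)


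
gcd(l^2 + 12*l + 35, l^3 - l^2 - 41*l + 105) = l + 7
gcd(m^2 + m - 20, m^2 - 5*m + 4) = m - 4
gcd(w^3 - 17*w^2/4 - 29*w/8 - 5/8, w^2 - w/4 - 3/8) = w + 1/2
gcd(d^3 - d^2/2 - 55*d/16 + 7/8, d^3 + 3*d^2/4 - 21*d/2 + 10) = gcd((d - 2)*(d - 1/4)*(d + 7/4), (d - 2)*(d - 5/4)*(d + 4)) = d - 2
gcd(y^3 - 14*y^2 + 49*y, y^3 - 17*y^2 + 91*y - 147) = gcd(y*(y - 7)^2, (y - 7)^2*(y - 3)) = y^2 - 14*y + 49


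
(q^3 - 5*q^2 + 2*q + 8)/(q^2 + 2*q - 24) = (q^2 - q - 2)/(q + 6)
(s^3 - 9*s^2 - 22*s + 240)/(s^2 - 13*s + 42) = (s^2 - 3*s - 40)/(s - 7)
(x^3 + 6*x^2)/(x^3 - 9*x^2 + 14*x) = x*(x + 6)/(x^2 - 9*x + 14)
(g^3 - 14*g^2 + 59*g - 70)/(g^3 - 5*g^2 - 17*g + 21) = (g^2 - 7*g + 10)/(g^2 + 2*g - 3)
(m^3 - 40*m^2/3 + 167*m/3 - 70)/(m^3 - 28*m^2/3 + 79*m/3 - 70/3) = (m - 6)/(m - 2)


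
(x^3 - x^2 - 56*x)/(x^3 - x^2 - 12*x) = (-x^2 + x + 56)/(-x^2 + x + 12)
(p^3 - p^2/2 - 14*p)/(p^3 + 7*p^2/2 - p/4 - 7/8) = 4*p*(p - 4)/(4*p^2 - 1)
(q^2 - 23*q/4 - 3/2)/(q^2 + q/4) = (q - 6)/q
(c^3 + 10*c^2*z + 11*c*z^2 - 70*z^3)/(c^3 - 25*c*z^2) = (-c^2 - 5*c*z + 14*z^2)/(c*(-c + 5*z))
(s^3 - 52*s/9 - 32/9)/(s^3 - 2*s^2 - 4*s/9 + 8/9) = (3*s^2 - 2*s - 16)/(3*s^2 - 8*s + 4)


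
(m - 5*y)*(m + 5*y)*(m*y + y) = m^3*y + m^2*y - 25*m*y^3 - 25*y^3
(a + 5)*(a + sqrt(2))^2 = a^3 + 2*sqrt(2)*a^2 + 5*a^2 + 2*a + 10*sqrt(2)*a + 10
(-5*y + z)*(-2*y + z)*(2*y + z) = 20*y^3 - 4*y^2*z - 5*y*z^2 + z^3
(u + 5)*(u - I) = u^2 + 5*u - I*u - 5*I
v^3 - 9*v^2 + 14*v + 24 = (v - 6)*(v - 4)*(v + 1)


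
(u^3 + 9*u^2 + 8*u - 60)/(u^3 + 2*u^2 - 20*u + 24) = (u + 5)/(u - 2)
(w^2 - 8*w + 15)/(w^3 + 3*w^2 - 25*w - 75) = (w - 3)/(w^2 + 8*w + 15)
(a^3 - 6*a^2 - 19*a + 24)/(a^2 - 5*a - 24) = a - 1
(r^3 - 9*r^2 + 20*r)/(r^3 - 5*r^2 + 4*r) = (r - 5)/(r - 1)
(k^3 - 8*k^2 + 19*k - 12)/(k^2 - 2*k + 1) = (k^2 - 7*k + 12)/(k - 1)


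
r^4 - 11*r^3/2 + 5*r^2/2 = r^2*(r - 5)*(r - 1/2)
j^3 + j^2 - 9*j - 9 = (j - 3)*(j + 1)*(j + 3)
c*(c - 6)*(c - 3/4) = c^3 - 27*c^2/4 + 9*c/2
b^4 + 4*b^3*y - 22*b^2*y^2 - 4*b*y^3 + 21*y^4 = (b - 3*y)*(b - y)*(b + y)*(b + 7*y)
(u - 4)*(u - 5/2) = u^2 - 13*u/2 + 10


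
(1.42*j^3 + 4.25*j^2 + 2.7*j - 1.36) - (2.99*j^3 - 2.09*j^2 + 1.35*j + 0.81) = -1.57*j^3 + 6.34*j^2 + 1.35*j - 2.17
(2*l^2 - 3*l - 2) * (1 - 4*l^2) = -8*l^4 + 12*l^3 + 10*l^2 - 3*l - 2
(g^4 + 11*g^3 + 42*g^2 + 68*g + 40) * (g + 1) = g^5 + 12*g^4 + 53*g^3 + 110*g^2 + 108*g + 40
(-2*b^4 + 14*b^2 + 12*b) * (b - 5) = -2*b^5 + 10*b^4 + 14*b^3 - 58*b^2 - 60*b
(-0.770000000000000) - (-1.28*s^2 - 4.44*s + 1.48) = 1.28*s^2 + 4.44*s - 2.25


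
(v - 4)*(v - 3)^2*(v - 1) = v^4 - 11*v^3 + 43*v^2 - 69*v + 36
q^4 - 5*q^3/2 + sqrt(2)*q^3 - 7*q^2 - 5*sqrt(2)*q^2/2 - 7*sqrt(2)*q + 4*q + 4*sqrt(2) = (q - 4)*(q - 1/2)*(q + 2)*(q + sqrt(2))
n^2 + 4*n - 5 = (n - 1)*(n + 5)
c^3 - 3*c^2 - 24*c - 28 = (c - 7)*(c + 2)^2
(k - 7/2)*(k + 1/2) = k^2 - 3*k - 7/4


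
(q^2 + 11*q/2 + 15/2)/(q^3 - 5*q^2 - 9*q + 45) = (q + 5/2)/(q^2 - 8*q + 15)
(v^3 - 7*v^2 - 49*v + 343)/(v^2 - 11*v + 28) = (v^2 - 49)/(v - 4)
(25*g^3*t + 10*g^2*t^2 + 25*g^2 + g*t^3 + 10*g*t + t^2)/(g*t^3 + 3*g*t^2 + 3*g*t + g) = (25*g^3*t + 10*g^2*t^2 + 25*g^2 + g*t^3 + 10*g*t + t^2)/(g*(t^3 + 3*t^2 + 3*t + 1))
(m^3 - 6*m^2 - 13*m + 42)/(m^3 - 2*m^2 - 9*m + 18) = (m - 7)/(m - 3)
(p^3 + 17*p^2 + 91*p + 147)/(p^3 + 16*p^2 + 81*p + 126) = (p + 7)/(p + 6)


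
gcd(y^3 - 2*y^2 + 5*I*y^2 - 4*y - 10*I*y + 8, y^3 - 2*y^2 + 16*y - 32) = y^2 + y*(-2 + 4*I) - 8*I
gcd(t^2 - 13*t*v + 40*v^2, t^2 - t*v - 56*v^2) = t - 8*v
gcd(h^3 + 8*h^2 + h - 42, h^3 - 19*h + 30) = h - 2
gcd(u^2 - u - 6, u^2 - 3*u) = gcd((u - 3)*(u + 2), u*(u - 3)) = u - 3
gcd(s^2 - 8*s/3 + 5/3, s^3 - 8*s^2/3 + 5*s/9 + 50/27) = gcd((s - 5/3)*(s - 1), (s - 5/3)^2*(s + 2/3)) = s - 5/3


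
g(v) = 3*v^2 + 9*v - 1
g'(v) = 6*v + 9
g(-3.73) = 7.17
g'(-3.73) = -13.38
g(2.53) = 40.97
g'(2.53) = 24.18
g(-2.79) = -2.76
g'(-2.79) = -7.74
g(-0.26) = -3.14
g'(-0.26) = 7.44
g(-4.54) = 19.97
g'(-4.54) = -18.24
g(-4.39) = 17.31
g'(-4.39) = -17.34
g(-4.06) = 11.91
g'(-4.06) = -15.36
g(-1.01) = -7.03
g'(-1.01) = 2.94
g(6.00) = 161.00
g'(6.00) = 45.00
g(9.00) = 323.00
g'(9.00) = 63.00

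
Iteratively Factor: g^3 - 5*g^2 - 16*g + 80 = (g + 4)*(g^2 - 9*g + 20) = (g - 4)*(g + 4)*(g - 5)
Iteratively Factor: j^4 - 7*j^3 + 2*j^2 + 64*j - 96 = (j + 3)*(j^3 - 10*j^2 + 32*j - 32) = (j - 4)*(j + 3)*(j^2 - 6*j + 8) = (j - 4)*(j - 2)*(j + 3)*(j - 4)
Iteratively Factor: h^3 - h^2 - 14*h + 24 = (h - 2)*(h^2 + h - 12) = (h - 2)*(h + 4)*(h - 3)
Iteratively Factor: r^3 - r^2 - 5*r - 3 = (r + 1)*(r^2 - 2*r - 3) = (r - 3)*(r + 1)*(r + 1)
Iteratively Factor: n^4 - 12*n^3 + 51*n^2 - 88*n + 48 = (n - 3)*(n^3 - 9*n^2 + 24*n - 16) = (n - 4)*(n - 3)*(n^2 - 5*n + 4) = (n - 4)*(n - 3)*(n - 1)*(n - 4)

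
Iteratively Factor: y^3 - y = (y)*(y^2 - 1) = y*(y + 1)*(y - 1)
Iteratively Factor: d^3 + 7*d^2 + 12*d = (d + 3)*(d^2 + 4*d) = (d + 3)*(d + 4)*(d)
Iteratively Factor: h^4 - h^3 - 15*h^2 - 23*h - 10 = (h + 1)*(h^3 - 2*h^2 - 13*h - 10) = (h + 1)*(h + 2)*(h^2 - 4*h - 5) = (h - 5)*(h + 1)*(h + 2)*(h + 1)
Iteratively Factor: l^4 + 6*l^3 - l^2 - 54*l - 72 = (l + 3)*(l^3 + 3*l^2 - 10*l - 24) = (l + 2)*(l + 3)*(l^2 + l - 12) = (l + 2)*(l + 3)*(l + 4)*(l - 3)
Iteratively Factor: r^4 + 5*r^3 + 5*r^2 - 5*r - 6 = (r - 1)*(r^3 + 6*r^2 + 11*r + 6) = (r - 1)*(r + 1)*(r^2 + 5*r + 6) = (r - 1)*(r + 1)*(r + 2)*(r + 3)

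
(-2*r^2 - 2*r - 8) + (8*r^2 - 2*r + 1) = 6*r^2 - 4*r - 7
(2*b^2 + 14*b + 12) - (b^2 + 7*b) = b^2 + 7*b + 12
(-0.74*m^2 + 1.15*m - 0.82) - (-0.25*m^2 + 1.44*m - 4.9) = -0.49*m^2 - 0.29*m + 4.08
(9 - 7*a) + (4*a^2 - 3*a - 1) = 4*a^2 - 10*a + 8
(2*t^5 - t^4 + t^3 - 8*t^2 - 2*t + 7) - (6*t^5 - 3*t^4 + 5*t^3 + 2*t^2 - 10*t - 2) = -4*t^5 + 2*t^4 - 4*t^3 - 10*t^2 + 8*t + 9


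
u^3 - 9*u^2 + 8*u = u*(u - 8)*(u - 1)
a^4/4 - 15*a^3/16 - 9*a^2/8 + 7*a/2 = a*(a/4 + 1/2)*(a - 4)*(a - 7/4)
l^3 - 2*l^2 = l^2*(l - 2)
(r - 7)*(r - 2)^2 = r^3 - 11*r^2 + 32*r - 28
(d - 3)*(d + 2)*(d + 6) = d^3 + 5*d^2 - 12*d - 36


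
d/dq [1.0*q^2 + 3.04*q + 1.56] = 2.0*q + 3.04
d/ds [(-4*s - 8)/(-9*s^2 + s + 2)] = 36*s*(-s - 4)/(81*s^4 - 18*s^3 - 35*s^2 + 4*s + 4)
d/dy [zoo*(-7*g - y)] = zoo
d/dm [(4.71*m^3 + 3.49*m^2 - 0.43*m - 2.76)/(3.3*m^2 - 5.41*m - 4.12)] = (15.543*m^4 - 50.9622*m^3 - 75.6775*m^2 - 10.5416*m - 13.16)/(10.89*m^4 - 35.706*m^3 + 2.0761*m^2 + 44.5784*m + 16.9744)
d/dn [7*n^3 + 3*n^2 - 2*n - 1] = 21*n^2 + 6*n - 2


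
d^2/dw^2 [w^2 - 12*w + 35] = 2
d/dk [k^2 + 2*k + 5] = 2*k + 2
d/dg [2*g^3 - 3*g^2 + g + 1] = 6*g^2 - 6*g + 1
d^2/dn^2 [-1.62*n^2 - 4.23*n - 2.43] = -3.24000000000000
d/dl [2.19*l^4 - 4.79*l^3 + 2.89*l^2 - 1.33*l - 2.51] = 8.76*l^3 - 14.37*l^2 + 5.78*l - 1.33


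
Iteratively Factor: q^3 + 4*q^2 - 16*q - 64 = (q + 4)*(q^2 - 16) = (q - 4)*(q + 4)*(q + 4)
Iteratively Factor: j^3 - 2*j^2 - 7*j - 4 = (j + 1)*(j^2 - 3*j - 4) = (j + 1)^2*(j - 4)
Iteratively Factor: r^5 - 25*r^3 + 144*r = (r - 3)*(r^4 + 3*r^3 - 16*r^2 - 48*r) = r*(r - 3)*(r^3 + 3*r^2 - 16*r - 48) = r*(r - 4)*(r - 3)*(r^2 + 7*r + 12) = r*(r - 4)*(r - 3)*(r + 3)*(r + 4)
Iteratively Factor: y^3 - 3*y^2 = (y)*(y^2 - 3*y) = y^2*(y - 3)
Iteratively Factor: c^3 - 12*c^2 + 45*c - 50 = (c - 5)*(c^2 - 7*c + 10) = (c - 5)^2*(c - 2)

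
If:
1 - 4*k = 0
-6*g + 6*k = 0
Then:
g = 1/4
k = 1/4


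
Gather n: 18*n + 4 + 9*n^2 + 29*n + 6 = 9*n^2 + 47*n + 10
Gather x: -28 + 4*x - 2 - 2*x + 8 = 2*x - 22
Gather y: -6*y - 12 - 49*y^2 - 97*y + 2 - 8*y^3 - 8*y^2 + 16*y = -8*y^3 - 57*y^2 - 87*y - 10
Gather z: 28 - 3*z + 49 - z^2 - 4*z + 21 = -z^2 - 7*z + 98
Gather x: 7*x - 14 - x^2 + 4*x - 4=-x^2 + 11*x - 18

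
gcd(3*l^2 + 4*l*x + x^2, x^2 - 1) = 1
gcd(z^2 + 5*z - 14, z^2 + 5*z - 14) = z^2 + 5*z - 14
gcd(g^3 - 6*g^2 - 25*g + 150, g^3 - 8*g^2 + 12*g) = g - 6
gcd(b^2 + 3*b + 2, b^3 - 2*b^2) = 1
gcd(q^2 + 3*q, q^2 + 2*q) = q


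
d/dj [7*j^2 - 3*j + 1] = 14*j - 3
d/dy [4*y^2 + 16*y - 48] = 8*y + 16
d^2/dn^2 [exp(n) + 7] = exp(n)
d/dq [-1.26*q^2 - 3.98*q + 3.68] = -2.52*q - 3.98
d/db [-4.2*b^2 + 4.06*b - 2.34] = 4.06 - 8.4*b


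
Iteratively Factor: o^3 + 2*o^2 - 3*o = (o)*(o^2 + 2*o - 3) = o*(o + 3)*(o - 1)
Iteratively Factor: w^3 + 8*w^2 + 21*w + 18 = (w + 3)*(w^2 + 5*w + 6) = (w + 2)*(w + 3)*(w + 3)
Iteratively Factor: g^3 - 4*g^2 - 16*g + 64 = (g + 4)*(g^2 - 8*g + 16) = (g - 4)*(g + 4)*(g - 4)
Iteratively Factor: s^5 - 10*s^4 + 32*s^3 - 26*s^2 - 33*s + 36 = (s - 3)*(s^4 - 7*s^3 + 11*s^2 + 7*s - 12) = (s - 3)*(s + 1)*(s^3 - 8*s^2 + 19*s - 12) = (s - 3)^2*(s + 1)*(s^2 - 5*s + 4) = (s - 3)^2*(s - 1)*(s + 1)*(s - 4)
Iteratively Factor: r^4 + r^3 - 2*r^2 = (r + 2)*(r^3 - r^2) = r*(r + 2)*(r^2 - r) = r*(r - 1)*(r + 2)*(r)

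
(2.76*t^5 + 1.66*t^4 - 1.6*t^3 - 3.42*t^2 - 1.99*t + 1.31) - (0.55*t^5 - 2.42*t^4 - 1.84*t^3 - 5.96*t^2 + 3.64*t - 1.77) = 2.21*t^5 + 4.08*t^4 + 0.24*t^3 + 2.54*t^2 - 5.63*t + 3.08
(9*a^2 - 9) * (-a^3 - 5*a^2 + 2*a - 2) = -9*a^5 - 45*a^4 + 27*a^3 + 27*a^2 - 18*a + 18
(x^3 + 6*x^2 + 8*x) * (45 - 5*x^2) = -5*x^5 - 30*x^4 + 5*x^3 + 270*x^2 + 360*x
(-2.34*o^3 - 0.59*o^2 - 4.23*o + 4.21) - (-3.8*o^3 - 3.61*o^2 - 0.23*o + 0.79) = 1.46*o^3 + 3.02*o^2 - 4.0*o + 3.42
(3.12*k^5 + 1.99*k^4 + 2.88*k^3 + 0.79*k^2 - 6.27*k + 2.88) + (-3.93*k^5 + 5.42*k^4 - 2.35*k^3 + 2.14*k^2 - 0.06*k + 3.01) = -0.81*k^5 + 7.41*k^4 + 0.53*k^3 + 2.93*k^2 - 6.33*k + 5.89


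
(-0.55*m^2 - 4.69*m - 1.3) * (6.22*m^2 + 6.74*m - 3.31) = -3.421*m^4 - 32.8788*m^3 - 37.8761*m^2 + 6.7619*m + 4.303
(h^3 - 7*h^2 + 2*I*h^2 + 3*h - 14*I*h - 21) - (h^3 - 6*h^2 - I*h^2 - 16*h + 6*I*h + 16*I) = -h^2 + 3*I*h^2 + 19*h - 20*I*h - 21 - 16*I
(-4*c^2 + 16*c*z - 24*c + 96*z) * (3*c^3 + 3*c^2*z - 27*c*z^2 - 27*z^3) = -12*c^5 + 36*c^4*z - 72*c^4 + 156*c^3*z^2 + 216*c^3*z - 324*c^2*z^3 + 936*c^2*z^2 - 432*c*z^4 - 1944*c*z^3 - 2592*z^4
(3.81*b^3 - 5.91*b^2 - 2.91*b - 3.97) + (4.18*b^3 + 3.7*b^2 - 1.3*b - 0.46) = 7.99*b^3 - 2.21*b^2 - 4.21*b - 4.43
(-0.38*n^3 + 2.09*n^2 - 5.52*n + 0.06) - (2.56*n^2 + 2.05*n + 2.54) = -0.38*n^3 - 0.47*n^2 - 7.57*n - 2.48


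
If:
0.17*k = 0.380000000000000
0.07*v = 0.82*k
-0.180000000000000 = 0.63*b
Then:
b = -0.29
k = 2.24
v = 26.18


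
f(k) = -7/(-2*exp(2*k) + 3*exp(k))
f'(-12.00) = 379761.18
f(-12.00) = -379762.74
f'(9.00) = 0.00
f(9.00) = 0.00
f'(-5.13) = 394.37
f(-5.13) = -395.93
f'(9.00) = -0.00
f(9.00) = 0.00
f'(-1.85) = 14.64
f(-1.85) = -16.58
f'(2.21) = -0.11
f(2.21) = 0.05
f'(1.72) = -0.36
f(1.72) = 0.15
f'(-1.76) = 13.33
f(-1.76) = -15.32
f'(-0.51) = 2.15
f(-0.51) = -6.48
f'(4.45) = -0.00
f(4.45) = 0.00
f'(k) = -7*(4*exp(2*k) - 3*exp(k))/(-2*exp(2*k) + 3*exp(k))^2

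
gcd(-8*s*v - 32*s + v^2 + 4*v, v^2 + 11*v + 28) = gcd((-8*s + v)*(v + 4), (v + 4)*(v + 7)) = v + 4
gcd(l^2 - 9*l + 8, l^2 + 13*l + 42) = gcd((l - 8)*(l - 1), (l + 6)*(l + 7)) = 1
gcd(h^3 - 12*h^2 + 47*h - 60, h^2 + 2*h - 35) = h - 5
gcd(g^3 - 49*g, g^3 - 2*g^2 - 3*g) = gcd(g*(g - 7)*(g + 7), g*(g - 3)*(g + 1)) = g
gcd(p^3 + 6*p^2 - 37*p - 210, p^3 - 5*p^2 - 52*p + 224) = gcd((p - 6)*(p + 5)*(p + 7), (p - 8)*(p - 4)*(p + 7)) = p + 7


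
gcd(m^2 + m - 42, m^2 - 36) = m - 6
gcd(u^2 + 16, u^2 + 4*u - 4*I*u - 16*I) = u - 4*I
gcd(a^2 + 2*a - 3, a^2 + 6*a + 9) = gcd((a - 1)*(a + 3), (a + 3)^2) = a + 3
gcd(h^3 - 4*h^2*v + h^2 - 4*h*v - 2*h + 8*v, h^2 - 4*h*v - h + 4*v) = -h^2 + 4*h*v + h - 4*v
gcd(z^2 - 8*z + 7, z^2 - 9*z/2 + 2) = 1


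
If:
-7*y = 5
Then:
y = -5/7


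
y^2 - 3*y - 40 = (y - 8)*(y + 5)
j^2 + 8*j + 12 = (j + 2)*(j + 6)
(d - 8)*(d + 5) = d^2 - 3*d - 40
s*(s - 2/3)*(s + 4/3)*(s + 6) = s^4 + 20*s^3/3 + 28*s^2/9 - 16*s/3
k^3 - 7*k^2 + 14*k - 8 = (k - 4)*(k - 2)*(k - 1)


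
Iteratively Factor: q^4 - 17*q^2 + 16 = (q + 1)*(q^3 - q^2 - 16*q + 16) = (q + 1)*(q + 4)*(q^2 - 5*q + 4) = (q - 1)*(q + 1)*(q + 4)*(q - 4)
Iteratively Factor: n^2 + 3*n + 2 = (n + 1)*(n + 2)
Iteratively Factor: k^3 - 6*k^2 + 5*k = (k - 1)*(k^2 - 5*k) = k*(k - 1)*(k - 5)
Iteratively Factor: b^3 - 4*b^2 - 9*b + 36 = (b - 4)*(b^2 - 9) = (b - 4)*(b + 3)*(b - 3)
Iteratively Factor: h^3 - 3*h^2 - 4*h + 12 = (h + 2)*(h^2 - 5*h + 6) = (h - 3)*(h + 2)*(h - 2)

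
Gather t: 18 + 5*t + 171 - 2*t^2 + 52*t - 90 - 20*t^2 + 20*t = -22*t^2 + 77*t + 99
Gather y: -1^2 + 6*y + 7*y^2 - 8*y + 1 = 7*y^2 - 2*y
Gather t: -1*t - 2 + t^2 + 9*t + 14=t^2 + 8*t + 12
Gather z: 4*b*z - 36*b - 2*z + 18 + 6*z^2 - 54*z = -36*b + 6*z^2 + z*(4*b - 56) + 18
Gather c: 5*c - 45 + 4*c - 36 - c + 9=8*c - 72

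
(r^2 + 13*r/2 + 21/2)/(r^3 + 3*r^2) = (r + 7/2)/r^2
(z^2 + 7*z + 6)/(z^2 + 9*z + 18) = (z + 1)/(z + 3)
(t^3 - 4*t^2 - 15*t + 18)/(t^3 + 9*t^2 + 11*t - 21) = (t - 6)/(t + 7)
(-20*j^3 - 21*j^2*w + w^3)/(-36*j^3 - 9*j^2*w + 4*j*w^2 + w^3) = (-5*j^2 - 4*j*w + w^2)/(-9*j^2 + w^2)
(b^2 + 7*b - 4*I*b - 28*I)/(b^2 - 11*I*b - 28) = (b + 7)/(b - 7*I)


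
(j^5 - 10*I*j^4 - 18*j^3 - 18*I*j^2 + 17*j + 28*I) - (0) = j^5 - 10*I*j^4 - 18*j^3 - 18*I*j^2 + 17*j + 28*I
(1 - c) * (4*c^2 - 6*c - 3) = -4*c^3 + 10*c^2 - 3*c - 3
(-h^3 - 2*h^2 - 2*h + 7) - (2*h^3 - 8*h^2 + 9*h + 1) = -3*h^3 + 6*h^2 - 11*h + 6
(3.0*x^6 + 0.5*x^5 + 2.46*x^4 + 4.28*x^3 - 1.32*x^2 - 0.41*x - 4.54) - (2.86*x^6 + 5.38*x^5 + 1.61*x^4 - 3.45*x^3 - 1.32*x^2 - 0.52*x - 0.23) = 0.14*x^6 - 4.88*x^5 + 0.85*x^4 + 7.73*x^3 + 0.11*x - 4.31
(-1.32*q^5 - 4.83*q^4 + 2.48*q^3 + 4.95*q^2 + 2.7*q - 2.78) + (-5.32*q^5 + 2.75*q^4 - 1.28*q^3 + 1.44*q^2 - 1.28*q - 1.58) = -6.64*q^5 - 2.08*q^4 + 1.2*q^3 + 6.39*q^2 + 1.42*q - 4.36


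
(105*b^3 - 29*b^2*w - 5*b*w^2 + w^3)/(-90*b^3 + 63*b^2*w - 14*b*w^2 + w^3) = (-35*b^2 - 2*b*w + w^2)/(30*b^2 - 11*b*w + w^2)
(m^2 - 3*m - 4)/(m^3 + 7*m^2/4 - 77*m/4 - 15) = 4*(m + 1)/(4*m^2 + 23*m + 15)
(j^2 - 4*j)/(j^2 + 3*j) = (j - 4)/(j + 3)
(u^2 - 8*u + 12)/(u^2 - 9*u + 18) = (u - 2)/(u - 3)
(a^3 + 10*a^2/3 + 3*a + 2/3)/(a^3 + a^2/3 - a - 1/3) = (a + 2)/(a - 1)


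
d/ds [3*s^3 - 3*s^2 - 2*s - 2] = 9*s^2 - 6*s - 2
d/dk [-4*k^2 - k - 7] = -8*k - 1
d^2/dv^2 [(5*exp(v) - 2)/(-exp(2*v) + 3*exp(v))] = (-5*exp(3*v) - 7*exp(2*v) - 18*exp(v) + 18)*exp(-v)/(exp(3*v) - 9*exp(2*v) + 27*exp(v) - 27)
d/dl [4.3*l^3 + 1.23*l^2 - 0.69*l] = 12.9*l^2 + 2.46*l - 0.69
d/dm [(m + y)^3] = 3*(m + y)^2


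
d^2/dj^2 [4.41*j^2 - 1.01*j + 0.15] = 8.82000000000000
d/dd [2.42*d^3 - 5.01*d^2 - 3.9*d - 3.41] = 7.26*d^2 - 10.02*d - 3.9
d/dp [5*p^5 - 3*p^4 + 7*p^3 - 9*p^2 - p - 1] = 25*p^4 - 12*p^3 + 21*p^2 - 18*p - 1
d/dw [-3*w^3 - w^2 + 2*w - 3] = -9*w^2 - 2*w + 2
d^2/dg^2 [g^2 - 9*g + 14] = 2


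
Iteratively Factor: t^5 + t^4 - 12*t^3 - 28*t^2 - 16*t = (t + 2)*(t^4 - t^3 - 10*t^2 - 8*t) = (t + 1)*(t + 2)*(t^3 - 2*t^2 - 8*t) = (t - 4)*(t + 1)*(t + 2)*(t^2 + 2*t) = t*(t - 4)*(t + 1)*(t + 2)*(t + 2)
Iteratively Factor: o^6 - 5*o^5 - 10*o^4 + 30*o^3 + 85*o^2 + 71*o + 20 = (o - 4)*(o^5 - o^4 - 14*o^3 - 26*o^2 - 19*o - 5) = (o - 4)*(o + 1)*(o^4 - 2*o^3 - 12*o^2 - 14*o - 5) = (o - 4)*(o + 1)^2*(o^3 - 3*o^2 - 9*o - 5) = (o - 4)*(o + 1)^3*(o^2 - 4*o - 5) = (o - 4)*(o + 1)^4*(o - 5)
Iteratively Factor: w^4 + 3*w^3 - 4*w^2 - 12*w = (w + 2)*(w^3 + w^2 - 6*w) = w*(w + 2)*(w^2 + w - 6) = w*(w + 2)*(w + 3)*(w - 2)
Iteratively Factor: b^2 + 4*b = (b)*(b + 4)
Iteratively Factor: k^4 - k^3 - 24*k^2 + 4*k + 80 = (k - 2)*(k^3 + k^2 - 22*k - 40) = (k - 2)*(k + 2)*(k^2 - k - 20) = (k - 5)*(k - 2)*(k + 2)*(k + 4)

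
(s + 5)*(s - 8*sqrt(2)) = s^2 - 8*sqrt(2)*s + 5*s - 40*sqrt(2)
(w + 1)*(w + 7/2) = w^2 + 9*w/2 + 7/2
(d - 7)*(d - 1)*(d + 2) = d^3 - 6*d^2 - 9*d + 14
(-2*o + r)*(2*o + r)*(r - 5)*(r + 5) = -4*o^2*r^2 + 100*o^2 + r^4 - 25*r^2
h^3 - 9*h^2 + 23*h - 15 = (h - 5)*(h - 3)*(h - 1)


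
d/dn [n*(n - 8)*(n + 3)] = 3*n^2 - 10*n - 24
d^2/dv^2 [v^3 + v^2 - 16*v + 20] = 6*v + 2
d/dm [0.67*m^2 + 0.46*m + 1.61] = 1.34*m + 0.46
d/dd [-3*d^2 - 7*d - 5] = -6*d - 7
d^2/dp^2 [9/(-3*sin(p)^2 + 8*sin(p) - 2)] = 18*(18*sin(p)^4 - 36*sin(p)^3 - 7*sin(p)^2 + 80*sin(p) - 58)/(3*sin(p)^2 - 8*sin(p) + 2)^3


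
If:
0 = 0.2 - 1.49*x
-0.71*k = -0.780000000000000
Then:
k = 1.10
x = 0.13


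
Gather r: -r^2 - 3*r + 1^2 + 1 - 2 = -r^2 - 3*r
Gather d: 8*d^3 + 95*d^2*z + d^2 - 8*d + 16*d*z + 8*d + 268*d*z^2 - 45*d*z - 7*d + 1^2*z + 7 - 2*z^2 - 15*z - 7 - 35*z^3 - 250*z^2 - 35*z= 8*d^3 + d^2*(95*z + 1) + d*(268*z^2 - 29*z - 7) - 35*z^3 - 252*z^2 - 49*z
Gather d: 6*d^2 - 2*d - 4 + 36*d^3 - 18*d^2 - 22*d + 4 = 36*d^3 - 12*d^2 - 24*d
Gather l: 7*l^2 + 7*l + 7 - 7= 7*l^2 + 7*l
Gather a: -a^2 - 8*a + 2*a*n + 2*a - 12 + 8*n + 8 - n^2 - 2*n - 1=-a^2 + a*(2*n - 6) - n^2 + 6*n - 5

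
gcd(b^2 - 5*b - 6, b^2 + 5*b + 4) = b + 1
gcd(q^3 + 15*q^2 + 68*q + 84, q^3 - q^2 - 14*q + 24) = 1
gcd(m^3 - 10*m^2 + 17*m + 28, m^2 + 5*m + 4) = m + 1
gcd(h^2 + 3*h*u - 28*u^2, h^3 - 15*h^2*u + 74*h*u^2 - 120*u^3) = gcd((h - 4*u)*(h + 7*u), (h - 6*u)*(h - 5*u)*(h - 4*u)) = -h + 4*u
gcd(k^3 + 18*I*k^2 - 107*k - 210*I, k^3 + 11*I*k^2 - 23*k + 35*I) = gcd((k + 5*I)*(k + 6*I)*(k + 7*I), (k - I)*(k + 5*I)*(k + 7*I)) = k^2 + 12*I*k - 35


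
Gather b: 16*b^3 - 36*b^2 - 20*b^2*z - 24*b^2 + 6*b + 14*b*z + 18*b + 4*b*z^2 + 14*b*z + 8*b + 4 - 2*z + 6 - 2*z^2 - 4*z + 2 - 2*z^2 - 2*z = 16*b^3 + b^2*(-20*z - 60) + b*(4*z^2 + 28*z + 32) - 4*z^2 - 8*z + 12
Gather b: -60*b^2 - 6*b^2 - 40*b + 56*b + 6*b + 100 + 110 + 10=-66*b^2 + 22*b + 220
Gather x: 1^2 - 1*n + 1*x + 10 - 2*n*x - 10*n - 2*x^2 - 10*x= -11*n - 2*x^2 + x*(-2*n - 9) + 11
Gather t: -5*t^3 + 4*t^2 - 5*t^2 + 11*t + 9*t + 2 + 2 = -5*t^3 - t^2 + 20*t + 4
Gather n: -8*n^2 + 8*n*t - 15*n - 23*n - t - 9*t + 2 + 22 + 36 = -8*n^2 + n*(8*t - 38) - 10*t + 60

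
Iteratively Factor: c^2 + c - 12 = (c - 3)*(c + 4)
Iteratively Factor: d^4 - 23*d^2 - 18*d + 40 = (d + 2)*(d^3 - 2*d^2 - 19*d + 20) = (d - 1)*(d + 2)*(d^2 - d - 20) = (d - 1)*(d + 2)*(d + 4)*(d - 5)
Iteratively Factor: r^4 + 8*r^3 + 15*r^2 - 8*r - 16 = (r - 1)*(r^3 + 9*r^2 + 24*r + 16) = (r - 1)*(r + 1)*(r^2 + 8*r + 16) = (r - 1)*(r + 1)*(r + 4)*(r + 4)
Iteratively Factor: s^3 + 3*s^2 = (s)*(s^2 + 3*s) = s*(s + 3)*(s)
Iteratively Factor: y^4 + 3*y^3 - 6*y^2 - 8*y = (y + 1)*(y^3 + 2*y^2 - 8*y) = (y + 1)*(y + 4)*(y^2 - 2*y) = (y - 2)*(y + 1)*(y + 4)*(y)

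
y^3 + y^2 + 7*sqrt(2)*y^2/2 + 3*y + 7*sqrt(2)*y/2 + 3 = (y + 1)*(y + sqrt(2)/2)*(y + 3*sqrt(2))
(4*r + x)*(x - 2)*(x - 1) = 4*r*x^2 - 12*r*x + 8*r + x^3 - 3*x^2 + 2*x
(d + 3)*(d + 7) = d^2 + 10*d + 21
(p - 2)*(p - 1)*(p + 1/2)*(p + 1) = p^4 - 3*p^3/2 - 2*p^2 + 3*p/2 + 1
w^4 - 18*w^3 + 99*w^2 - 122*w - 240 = (w - 8)*(w - 6)*(w - 5)*(w + 1)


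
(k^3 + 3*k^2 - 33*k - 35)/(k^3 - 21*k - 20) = (k + 7)/(k + 4)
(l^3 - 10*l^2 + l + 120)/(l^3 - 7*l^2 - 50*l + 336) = (l^2 - 2*l - 15)/(l^2 + l - 42)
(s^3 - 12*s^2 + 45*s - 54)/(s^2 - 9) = (s^2 - 9*s + 18)/(s + 3)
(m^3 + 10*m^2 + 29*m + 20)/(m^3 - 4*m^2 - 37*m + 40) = (m^2 + 5*m + 4)/(m^2 - 9*m + 8)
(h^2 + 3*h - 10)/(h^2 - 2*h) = (h + 5)/h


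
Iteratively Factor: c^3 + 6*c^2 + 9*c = (c + 3)*(c^2 + 3*c) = (c + 3)^2*(c)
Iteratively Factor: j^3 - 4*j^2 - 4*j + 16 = (j - 2)*(j^2 - 2*j - 8) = (j - 2)*(j + 2)*(j - 4)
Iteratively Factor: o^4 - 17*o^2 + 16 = (o - 1)*(o^3 + o^2 - 16*o - 16) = (o - 1)*(o + 4)*(o^2 - 3*o - 4) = (o - 4)*(o - 1)*(o + 4)*(o + 1)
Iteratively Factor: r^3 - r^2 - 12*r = (r)*(r^2 - r - 12) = r*(r + 3)*(r - 4)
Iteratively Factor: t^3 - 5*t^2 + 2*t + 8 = (t + 1)*(t^2 - 6*t + 8) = (t - 2)*(t + 1)*(t - 4)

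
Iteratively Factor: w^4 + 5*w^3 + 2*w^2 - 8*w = (w - 1)*(w^3 + 6*w^2 + 8*w) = (w - 1)*(w + 4)*(w^2 + 2*w) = w*(w - 1)*(w + 4)*(w + 2)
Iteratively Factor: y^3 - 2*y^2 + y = (y - 1)*(y^2 - y) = (y - 1)^2*(y)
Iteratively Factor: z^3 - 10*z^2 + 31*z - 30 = (z - 3)*(z^2 - 7*z + 10) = (z - 3)*(z - 2)*(z - 5)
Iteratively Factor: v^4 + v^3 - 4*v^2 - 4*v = (v - 2)*(v^3 + 3*v^2 + 2*v) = v*(v - 2)*(v^2 + 3*v + 2) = v*(v - 2)*(v + 2)*(v + 1)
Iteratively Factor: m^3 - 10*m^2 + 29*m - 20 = (m - 5)*(m^2 - 5*m + 4) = (m - 5)*(m - 4)*(m - 1)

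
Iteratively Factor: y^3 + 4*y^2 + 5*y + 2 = (y + 1)*(y^2 + 3*y + 2) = (y + 1)*(y + 2)*(y + 1)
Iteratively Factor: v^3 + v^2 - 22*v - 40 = (v + 2)*(v^2 - v - 20) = (v - 5)*(v + 2)*(v + 4)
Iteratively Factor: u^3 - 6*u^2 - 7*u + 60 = (u - 4)*(u^2 - 2*u - 15) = (u - 4)*(u + 3)*(u - 5)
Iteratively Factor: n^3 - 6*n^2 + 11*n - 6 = (n - 3)*(n^2 - 3*n + 2) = (n - 3)*(n - 2)*(n - 1)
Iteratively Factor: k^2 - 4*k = (k - 4)*(k)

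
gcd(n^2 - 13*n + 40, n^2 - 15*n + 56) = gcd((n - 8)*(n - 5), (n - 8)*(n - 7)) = n - 8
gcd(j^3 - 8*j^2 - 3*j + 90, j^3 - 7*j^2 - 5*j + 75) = j^2 - 2*j - 15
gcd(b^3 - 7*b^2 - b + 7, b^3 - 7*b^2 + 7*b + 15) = b + 1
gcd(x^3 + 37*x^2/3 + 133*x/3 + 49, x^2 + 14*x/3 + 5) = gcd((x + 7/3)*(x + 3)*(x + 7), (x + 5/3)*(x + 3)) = x + 3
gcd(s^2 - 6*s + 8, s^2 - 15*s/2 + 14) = s - 4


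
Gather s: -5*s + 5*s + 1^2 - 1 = 0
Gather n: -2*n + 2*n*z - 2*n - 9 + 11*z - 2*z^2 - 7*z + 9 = n*(2*z - 4) - 2*z^2 + 4*z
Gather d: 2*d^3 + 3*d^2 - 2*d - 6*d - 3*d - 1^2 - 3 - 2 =2*d^3 + 3*d^2 - 11*d - 6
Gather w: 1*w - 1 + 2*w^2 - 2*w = 2*w^2 - w - 1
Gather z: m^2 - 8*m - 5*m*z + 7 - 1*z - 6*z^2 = m^2 - 8*m - 6*z^2 + z*(-5*m - 1) + 7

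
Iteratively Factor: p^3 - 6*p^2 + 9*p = (p - 3)*(p^2 - 3*p) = p*(p - 3)*(p - 3)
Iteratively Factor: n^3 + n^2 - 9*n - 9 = (n + 1)*(n^2 - 9) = (n - 3)*(n + 1)*(n + 3)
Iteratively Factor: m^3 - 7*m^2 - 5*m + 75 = (m + 3)*(m^2 - 10*m + 25) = (m - 5)*(m + 3)*(m - 5)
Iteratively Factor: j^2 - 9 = (j - 3)*(j + 3)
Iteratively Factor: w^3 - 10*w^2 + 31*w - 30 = (w - 5)*(w^2 - 5*w + 6) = (w - 5)*(w - 3)*(w - 2)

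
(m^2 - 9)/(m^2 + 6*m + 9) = (m - 3)/(m + 3)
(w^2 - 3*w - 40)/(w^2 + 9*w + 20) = (w - 8)/(w + 4)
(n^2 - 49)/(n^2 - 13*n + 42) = (n + 7)/(n - 6)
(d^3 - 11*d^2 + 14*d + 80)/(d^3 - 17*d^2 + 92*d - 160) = (d + 2)/(d - 4)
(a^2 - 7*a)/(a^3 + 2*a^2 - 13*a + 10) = a*(a - 7)/(a^3 + 2*a^2 - 13*a + 10)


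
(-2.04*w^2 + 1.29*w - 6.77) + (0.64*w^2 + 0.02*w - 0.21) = -1.4*w^2 + 1.31*w - 6.98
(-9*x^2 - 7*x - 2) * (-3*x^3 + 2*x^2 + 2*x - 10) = 27*x^5 + 3*x^4 - 26*x^3 + 72*x^2 + 66*x + 20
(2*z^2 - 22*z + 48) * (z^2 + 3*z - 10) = 2*z^4 - 16*z^3 - 38*z^2 + 364*z - 480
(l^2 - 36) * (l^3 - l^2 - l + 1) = l^5 - l^4 - 37*l^3 + 37*l^2 + 36*l - 36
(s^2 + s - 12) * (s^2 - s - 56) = s^4 - 69*s^2 - 44*s + 672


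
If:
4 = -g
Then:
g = -4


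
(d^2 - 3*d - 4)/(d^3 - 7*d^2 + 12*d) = (d + 1)/(d*(d - 3))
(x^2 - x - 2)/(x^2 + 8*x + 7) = (x - 2)/(x + 7)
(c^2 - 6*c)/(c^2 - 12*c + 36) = c/(c - 6)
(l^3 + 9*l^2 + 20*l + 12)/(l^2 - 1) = (l^2 + 8*l + 12)/(l - 1)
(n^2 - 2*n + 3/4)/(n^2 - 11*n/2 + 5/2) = (n - 3/2)/(n - 5)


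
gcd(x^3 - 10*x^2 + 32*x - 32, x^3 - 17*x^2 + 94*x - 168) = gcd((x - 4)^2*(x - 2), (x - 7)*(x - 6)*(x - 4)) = x - 4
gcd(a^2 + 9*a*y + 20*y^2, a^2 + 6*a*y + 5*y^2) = a + 5*y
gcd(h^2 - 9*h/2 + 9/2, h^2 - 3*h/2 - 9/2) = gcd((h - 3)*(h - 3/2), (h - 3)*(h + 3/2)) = h - 3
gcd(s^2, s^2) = s^2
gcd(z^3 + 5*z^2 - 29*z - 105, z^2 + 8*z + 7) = z + 7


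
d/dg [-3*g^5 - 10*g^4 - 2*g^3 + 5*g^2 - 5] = g*(-15*g^3 - 40*g^2 - 6*g + 10)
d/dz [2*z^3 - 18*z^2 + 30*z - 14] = 6*z^2 - 36*z + 30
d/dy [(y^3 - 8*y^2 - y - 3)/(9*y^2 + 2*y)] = (9*y^4 + 4*y^3 - 7*y^2 + 54*y + 6)/(y^2*(81*y^2 + 36*y + 4))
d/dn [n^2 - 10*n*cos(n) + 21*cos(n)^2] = 10*n*sin(n) + 2*n - 21*sin(2*n) - 10*cos(n)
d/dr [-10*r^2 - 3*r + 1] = -20*r - 3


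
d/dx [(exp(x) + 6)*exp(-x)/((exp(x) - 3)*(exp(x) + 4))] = (-2*exp(3*x) - 19*exp(2*x) - 12*exp(x) + 72)*exp(-x)/(exp(4*x) + 2*exp(3*x) - 23*exp(2*x) - 24*exp(x) + 144)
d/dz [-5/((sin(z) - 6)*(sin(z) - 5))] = 5*(2*sin(z) - 11)*cos(z)/((sin(z) - 6)^2*(sin(z) - 5)^2)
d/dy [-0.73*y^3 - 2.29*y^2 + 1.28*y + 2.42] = -2.19*y^2 - 4.58*y + 1.28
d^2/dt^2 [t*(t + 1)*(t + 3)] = 6*t + 8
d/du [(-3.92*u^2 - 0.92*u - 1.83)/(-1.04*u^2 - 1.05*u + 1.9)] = (3.1592*u^2 - 18.7024*u - 3.6695)/(1.0816*u^4 + 2.184*u^3 - 2.8495*u^2 - 3.99*u + 3.61)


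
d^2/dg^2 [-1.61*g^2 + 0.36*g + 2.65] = -3.22000000000000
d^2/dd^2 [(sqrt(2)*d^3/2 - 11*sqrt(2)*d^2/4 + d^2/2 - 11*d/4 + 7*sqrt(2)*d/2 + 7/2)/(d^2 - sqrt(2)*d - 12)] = (-33*d^3 + 44*sqrt(2)*d^3 - 396*sqrt(2)*d^2 + 258*d^2 - 396*d + 1326*sqrt(2)*d - 1452*sqrt(2) + 148)/(2*(d^6 - 3*sqrt(2)*d^5 - 30*d^4 + 70*sqrt(2)*d^3 + 360*d^2 - 432*sqrt(2)*d - 1728))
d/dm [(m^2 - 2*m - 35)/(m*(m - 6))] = 2*(-2*m^2 + 35*m - 105)/(m^2*(m^2 - 12*m + 36))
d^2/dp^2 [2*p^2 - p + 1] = 4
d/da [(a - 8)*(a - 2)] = 2*a - 10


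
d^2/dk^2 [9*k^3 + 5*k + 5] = 54*k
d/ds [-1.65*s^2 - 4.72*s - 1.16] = -3.3*s - 4.72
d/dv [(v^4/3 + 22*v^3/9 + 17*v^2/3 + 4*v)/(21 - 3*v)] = (-9*v^4 + 40*v^3 + 411*v^2 + 714*v + 252)/(27*(v^2 - 14*v + 49))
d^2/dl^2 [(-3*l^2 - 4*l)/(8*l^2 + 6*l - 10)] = (-28*l^3 - 180*l^2 - 240*l - 135)/(64*l^6 + 144*l^5 - 132*l^4 - 333*l^3 + 165*l^2 + 225*l - 125)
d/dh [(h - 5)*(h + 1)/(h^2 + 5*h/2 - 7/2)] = 2*(13*h^2 + 6*h + 53)/(4*h^4 + 20*h^3 - 3*h^2 - 70*h + 49)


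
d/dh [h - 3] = 1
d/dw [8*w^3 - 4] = 24*w^2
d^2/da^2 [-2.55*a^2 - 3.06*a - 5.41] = -5.10000000000000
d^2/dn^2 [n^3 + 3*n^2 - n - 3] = 6*n + 6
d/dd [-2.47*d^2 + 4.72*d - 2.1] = 4.72 - 4.94*d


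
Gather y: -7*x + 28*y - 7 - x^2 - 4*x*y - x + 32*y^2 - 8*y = -x^2 - 8*x + 32*y^2 + y*(20 - 4*x) - 7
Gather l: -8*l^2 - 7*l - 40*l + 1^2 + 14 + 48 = -8*l^2 - 47*l + 63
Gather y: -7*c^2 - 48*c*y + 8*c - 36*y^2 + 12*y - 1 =-7*c^2 + 8*c - 36*y^2 + y*(12 - 48*c) - 1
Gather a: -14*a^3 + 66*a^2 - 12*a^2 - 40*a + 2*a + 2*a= -14*a^3 + 54*a^2 - 36*a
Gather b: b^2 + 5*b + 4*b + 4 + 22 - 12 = b^2 + 9*b + 14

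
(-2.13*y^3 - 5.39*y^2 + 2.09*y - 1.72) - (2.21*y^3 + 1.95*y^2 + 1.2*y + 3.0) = -4.34*y^3 - 7.34*y^2 + 0.89*y - 4.72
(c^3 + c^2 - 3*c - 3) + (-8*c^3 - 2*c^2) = -7*c^3 - c^2 - 3*c - 3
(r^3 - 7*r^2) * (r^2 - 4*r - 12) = r^5 - 11*r^4 + 16*r^3 + 84*r^2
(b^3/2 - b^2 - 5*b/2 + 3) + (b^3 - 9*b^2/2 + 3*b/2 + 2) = 3*b^3/2 - 11*b^2/2 - b + 5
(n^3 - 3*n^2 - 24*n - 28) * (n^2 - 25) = n^5 - 3*n^4 - 49*n^3 + 47*n^2 + 600*n + 700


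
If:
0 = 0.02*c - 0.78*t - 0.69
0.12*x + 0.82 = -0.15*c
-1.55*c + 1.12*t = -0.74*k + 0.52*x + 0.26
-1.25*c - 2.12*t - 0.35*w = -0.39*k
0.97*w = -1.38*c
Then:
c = 1.91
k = -0.87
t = -0.84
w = -2.71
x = -9.22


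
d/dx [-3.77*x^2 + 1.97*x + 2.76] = 1.97 - 7.54*x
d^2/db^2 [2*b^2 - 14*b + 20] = 4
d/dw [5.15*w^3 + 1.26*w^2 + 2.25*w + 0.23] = 15.45*w^2 + 2.52*w + 2.25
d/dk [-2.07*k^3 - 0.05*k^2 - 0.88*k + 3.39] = -6.21*k^2 - 0.1*k - 0.88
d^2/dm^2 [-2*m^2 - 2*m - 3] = -4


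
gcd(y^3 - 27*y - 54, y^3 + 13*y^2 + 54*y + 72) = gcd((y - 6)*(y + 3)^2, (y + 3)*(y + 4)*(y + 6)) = y + 3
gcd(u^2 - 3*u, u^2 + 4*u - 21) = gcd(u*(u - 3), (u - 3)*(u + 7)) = u - 3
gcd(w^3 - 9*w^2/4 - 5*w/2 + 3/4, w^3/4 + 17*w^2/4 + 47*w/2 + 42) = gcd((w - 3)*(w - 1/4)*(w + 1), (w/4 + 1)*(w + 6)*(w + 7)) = 1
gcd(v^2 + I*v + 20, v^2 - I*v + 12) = v - 4*I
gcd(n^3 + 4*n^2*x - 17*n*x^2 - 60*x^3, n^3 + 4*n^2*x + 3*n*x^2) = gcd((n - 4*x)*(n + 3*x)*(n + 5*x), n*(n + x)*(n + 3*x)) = n + 3*x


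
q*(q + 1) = q^2 + q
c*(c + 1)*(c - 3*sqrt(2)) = c^3 - 3*sqrt(2)*c^2 + c^2 - 3*sqrt(2)*c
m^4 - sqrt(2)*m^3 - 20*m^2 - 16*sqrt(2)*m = m*(m - 4*sqrt(2))*(m + sqrt(2))*(m + 2*sqrt(2))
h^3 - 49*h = h*(h - 7)*(h + 7)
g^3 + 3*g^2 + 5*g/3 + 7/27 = (g + 1/3)^2*(g + 7/3)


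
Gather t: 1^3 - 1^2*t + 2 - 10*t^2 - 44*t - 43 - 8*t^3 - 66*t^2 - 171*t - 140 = -8*t^3 - 76*t^2 - 216*t - 180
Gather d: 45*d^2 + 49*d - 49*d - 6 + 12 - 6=45*d^2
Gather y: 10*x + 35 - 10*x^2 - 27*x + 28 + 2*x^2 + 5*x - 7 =-8*x^2 - 12*x + 56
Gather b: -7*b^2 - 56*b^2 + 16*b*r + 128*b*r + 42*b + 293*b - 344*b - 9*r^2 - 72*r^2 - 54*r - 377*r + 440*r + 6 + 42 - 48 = -63*b^2 + b*(144*r - 9) - 81*r^2 + 9*r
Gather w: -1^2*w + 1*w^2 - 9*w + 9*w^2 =10*w^2 - 10*w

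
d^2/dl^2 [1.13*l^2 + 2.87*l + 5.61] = 2.26000000000000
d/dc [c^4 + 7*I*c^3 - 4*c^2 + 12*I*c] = 4*c^3 + 21*I*c^2 - 8*c + 12*I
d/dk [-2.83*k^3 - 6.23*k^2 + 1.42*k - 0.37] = -8.49*k^2 - 12.46*k + 1.42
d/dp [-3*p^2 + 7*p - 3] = 7 - 6*p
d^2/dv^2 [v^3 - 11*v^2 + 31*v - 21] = 6*v - 22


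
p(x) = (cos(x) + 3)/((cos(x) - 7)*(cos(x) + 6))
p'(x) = (cos(x) + 3)*sin(x)/((cos(x) - 7)*(cos(x) + 6)^2) - sin(x)/((cos(x) - 7)*(cos(x) + 6)) + (cos(x) + 3)*sin(x)/((cos(x) - 7)^2*(cos(x) + 6))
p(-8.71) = -0.06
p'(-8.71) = -0.01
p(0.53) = -0.09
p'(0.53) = 0.01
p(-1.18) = -0.08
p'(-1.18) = -0.02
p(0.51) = -0.09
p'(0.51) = 0.01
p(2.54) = -0.05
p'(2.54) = 0.01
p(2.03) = -0.06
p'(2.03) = 0.02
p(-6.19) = -0.10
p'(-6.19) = 0.00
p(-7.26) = -0.08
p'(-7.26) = -0.02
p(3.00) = -0.05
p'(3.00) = 0.00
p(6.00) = -0.09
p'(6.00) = -0.00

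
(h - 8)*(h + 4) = h^2 - 4*h - 32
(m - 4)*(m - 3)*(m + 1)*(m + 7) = m^4 + m^3 - 37*m^2 + 47*m + 84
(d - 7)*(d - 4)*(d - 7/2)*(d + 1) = d^4 - 27*d^3/2 + 52*d^2 - 63*d/2 - 98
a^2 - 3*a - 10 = (a - 5)*(a + 2)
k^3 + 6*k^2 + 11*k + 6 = (k + 1)*(k + 2)*(k + 3)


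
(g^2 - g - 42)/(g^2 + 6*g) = (g - 7)/g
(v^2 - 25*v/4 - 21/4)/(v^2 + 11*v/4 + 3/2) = (v - 7)/(v + 2)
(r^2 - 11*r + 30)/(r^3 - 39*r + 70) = (r - 6)/(r^2 + 5*r - 14)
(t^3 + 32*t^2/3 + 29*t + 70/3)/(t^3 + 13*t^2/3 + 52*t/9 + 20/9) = 3*(t + 7)/(3*t + 2)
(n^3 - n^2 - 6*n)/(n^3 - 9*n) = (n + 2)/(n + 3)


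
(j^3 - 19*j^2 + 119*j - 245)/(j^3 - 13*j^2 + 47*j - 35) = (j - 7)/(j - 1)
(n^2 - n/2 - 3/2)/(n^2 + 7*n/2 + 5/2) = (2*n - 3)/(2*n + 5)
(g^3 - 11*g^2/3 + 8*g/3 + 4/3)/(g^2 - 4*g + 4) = g + 1/3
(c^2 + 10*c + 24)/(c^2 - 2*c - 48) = (c + 4)/(c - 8)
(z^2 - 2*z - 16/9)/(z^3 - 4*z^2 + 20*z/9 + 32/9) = 1/(z - 2)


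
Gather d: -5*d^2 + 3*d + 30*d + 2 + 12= -5*d^2 + 33*d + 14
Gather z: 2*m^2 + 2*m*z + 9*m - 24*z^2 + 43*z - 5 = 2*m^2 + 9*m - 24*z^2 + z*(2*m + 43) - 5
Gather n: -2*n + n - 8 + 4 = -n - 4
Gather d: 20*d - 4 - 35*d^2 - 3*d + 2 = -35*d^2 + 17*d - 2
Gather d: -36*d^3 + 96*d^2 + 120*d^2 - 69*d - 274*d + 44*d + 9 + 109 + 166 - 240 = -36*d^3 + 216*d^2 - 299*d + 44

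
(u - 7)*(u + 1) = u^2 - 6*u - 7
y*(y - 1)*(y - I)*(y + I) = y^4 - y^3 + y^2 - y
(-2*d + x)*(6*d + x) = -12*d^2 + 4*d*x + x^2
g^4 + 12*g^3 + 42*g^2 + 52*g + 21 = (g + 1)^2*(g + 3)*(g + 7)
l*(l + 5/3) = l^2 + 5*l/3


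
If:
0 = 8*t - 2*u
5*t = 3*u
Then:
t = 0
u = 0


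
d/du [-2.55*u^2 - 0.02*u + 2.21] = -5.1*u - 0.02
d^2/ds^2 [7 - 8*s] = 0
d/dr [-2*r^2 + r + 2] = 1 - 4*r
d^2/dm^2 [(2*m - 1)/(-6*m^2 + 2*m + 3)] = 4*(2*(2*m - 1)*(6*m - 1)^2 + (18*m - 5)*(-6*m^2 + 2*m + 3))/(-6*m^2 + 2*m + 3)^3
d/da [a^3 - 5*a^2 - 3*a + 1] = 3*a^2 - 10*a - 3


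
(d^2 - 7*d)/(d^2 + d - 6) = d*(d - 7)/(d^2 + d - 6)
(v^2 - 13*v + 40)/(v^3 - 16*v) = (v^2 - 13*v + 40)/(v*(v^2 - 16))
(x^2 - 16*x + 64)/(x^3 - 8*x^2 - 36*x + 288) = (x - 8)/(x^2 - 36)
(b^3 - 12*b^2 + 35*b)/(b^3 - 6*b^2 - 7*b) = (b - 5)/(b + 1)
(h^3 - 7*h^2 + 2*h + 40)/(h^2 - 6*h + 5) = (h^2 - 2*h - 8)/(h - 1)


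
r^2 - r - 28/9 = (r - 7/3)*(r + 4/3)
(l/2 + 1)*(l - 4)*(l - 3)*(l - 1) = l^4/2 - 3*l^3 + 3*l^2/2 + 13*l - 12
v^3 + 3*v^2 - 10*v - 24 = (v - 3)*(v + 2)*(v + 4)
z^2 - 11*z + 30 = (z - 6)*(z - 5)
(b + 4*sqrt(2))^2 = b^2 + 8*sqrt(2)*b + 32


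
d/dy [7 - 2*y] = -2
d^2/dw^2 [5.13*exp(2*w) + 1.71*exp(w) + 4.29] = (20.52*exp(w) + 1.71)*exp(w)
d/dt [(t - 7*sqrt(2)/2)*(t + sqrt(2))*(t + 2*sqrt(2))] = 3*t^2 - sqrt(2)*t - 17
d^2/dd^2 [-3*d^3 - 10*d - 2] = -18*d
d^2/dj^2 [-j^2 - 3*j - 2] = -2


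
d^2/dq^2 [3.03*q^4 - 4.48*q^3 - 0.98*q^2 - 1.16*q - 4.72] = 36.36*q^2 - 26.88*q - 1.96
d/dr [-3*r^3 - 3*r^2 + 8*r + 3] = -9*r^2 - 6*r + 8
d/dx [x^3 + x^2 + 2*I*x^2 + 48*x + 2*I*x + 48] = 3*x^2 + x*(2 + 4*I) + 48 + 2*I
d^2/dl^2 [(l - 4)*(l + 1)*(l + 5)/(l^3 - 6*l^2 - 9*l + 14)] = 4*(4*l^6 - 15*l^5 + 96*l^4 - 17*l^3 + 51*l^2 - 3300*l - 2651)/(l^9 - 18*l^8 + 81*l^7 + 150*l^6 - 1233*l^5 - 702*l^4 + 4395*l^3 - 126*l^2 - 5292*l + 2744)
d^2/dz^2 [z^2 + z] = 2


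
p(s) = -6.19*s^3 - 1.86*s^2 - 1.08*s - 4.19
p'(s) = -18.57*s^2 - 3.72*s - 1.08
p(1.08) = -15.32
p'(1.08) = -26.76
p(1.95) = -59.27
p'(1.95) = -78.95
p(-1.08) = 2.60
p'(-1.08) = -18.72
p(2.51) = -116.50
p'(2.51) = -127.41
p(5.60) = -1155.63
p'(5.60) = -604.27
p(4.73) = -705.96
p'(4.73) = -434.14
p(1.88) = -53.92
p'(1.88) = -73.71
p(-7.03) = 2062.06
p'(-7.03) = -892.67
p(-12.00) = 10437.25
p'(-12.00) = -2630.52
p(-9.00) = 4367.38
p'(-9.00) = -1471.77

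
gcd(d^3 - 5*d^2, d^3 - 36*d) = d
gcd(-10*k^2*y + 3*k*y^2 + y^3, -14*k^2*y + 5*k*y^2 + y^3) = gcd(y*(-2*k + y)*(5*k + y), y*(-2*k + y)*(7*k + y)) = -2*k*y + y^2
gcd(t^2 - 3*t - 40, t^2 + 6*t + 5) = t + 5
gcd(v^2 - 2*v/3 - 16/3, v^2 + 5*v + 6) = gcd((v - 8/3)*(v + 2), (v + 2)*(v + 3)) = v + 2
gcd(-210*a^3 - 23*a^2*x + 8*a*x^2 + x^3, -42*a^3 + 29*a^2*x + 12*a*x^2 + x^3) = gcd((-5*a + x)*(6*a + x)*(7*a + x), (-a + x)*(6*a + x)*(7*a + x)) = 42*a^2 + 13*a*x + x^2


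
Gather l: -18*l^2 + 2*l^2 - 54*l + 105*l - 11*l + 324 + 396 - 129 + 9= -16*l^2 + 40*l + 600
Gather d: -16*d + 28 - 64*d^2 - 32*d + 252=-64*d^2 - 48*d + 280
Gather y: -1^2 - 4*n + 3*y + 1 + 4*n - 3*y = 0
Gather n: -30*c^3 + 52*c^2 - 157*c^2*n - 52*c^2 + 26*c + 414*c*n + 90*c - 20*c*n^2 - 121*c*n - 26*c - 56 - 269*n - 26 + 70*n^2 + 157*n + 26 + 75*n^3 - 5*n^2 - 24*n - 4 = -30*c^3 + 90*c + 75*n^3 + n^2*(65 - 20*c) + n*(-157*c^2 + 293*c - 136) - 60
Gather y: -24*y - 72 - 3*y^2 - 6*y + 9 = -3*y^2 - 30*y - 63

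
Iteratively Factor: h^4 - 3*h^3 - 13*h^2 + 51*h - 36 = (h + 4)*(h^3 - 7*h^2 + 15*h - 9) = (h - 3)*(h + 4)*(h^2 - 4*h + 3) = (h - 3)^2*(h + 4)*(h - 1)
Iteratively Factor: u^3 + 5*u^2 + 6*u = (u + 2)*(u^2 + 3*u) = u*(u + 2)*(u + 3)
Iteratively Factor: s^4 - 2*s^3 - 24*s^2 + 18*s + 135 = (s + 3)*(s^3 - 5*s^2 - 9*s + 45) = (s - 3)*(s + 3)*(s^2 - 2*s - 15) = (s - 3)*(s + 3)^2*(s - 5)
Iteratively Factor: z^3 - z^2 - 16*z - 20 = (z + 2)*(z^2 - 3*z - 10) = (z - 5)*(z + 2)*(z + 2)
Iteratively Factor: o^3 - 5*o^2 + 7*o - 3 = (o - 1)*(o^2 - 4*o + 3) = (o - 1)^2*(o - 3)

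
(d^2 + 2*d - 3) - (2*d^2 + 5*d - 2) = -d^2 - 3*d - 1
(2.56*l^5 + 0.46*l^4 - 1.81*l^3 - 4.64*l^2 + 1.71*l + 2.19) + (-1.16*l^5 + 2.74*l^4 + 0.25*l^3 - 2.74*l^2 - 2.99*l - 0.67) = 1.4*l^5 + 3.2*l^4 - 1.56*l^3 - 7.38*l^2 - 1.28*l + 1.52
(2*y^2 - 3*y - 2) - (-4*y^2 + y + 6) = 6*y^2 - 4*y - 8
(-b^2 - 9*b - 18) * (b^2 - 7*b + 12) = -b^4 - 2*b^3 + 33*b^2 + 18*b - 216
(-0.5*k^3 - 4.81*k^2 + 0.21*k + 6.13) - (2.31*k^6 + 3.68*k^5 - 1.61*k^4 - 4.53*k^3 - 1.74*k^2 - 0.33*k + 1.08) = -2.31*k^6 - 3.68*k^5 + 1.61*k^4 + 4.03*k^3 - 3.07*k^2 + 0.54*k + 5.05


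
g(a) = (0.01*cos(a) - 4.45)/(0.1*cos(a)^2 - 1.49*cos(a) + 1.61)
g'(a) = (0.2*sin(a)*cos(a) - 1.49*sin(a))*(0.01*cos(a) - 4.45)/(0.1*cos(a)^2 - 1.49*cos(a) + 1.61)^2 - 0.01*sin(a)/(0.1*cos(a)^2 - 1.49*cos(a) + 1.61) = (0.001*cos(a)^2 - 0.89*cos(a) + 6.6144)*sin(a)/(0.01*cos(a)^4 - 0.298*cos(a)^3 + 2.5421*cos(a)^2 - 4.7978*cos(a) + 2.5921)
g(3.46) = -1.43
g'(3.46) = -0.24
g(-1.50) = -2.96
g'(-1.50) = -2.88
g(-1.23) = -3.96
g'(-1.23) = -4.72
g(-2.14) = -1.82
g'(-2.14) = -1.00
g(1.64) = -2.60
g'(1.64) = 2.27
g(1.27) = -3.78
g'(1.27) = 4.38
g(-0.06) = -19.97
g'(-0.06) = -6.95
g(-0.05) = -20.04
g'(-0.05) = -5.83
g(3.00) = -1.40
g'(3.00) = 0.10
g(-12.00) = -10.48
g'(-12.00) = 17.51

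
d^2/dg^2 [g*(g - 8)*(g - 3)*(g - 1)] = 12*g^2 - 72*g + 70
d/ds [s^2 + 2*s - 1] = 2*s + 2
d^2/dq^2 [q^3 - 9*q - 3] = 6*q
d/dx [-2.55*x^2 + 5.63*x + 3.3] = 5.63 - 5.1*x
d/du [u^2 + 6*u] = 2*u + 6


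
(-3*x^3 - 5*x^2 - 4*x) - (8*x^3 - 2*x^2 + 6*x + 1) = -11*x^3 - 3*x^2 - 10*x - 1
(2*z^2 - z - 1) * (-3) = -6*z^2 + 3*z + 3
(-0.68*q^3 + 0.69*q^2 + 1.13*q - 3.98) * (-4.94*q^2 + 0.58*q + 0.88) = 3.3592*q^5 - 3.803*q^4 - 5.7804*q^3 + 20.9238*q^2 - 1.314*q - 3.5024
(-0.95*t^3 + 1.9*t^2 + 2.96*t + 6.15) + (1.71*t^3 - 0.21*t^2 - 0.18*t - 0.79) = 0.76*t^3 + 1.69*t^2 + 2.78*t + 5.36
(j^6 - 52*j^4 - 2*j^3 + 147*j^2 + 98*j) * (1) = j^6 - 52*j^4 - 2*j^3 + 147*j^2 + 98*j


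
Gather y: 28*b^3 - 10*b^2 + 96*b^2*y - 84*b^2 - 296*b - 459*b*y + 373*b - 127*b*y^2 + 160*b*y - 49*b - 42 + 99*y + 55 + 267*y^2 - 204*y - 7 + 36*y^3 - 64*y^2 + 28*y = 28*b^3 - 94*b^2 + 28*b + 36*y^3 + y^2*(203 - 127*b) + y*(96*b^2 - 299*b - 77) + 6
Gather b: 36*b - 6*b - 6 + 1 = 30*b - 5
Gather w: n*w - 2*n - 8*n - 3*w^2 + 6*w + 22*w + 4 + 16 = -10*n - 3*w^2 + w*(n + 28) + 20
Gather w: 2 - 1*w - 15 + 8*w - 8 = 7*w - 21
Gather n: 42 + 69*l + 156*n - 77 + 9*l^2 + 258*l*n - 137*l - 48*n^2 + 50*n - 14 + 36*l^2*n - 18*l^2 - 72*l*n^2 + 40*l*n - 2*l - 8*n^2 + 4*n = -9*l^2 - 70*l + n^2*(-72*l - 56) + n*(36*l^2 + 298*l + 210) - 49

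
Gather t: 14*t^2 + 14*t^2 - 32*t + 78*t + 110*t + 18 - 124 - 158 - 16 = 28*t^2 + 156*t - 280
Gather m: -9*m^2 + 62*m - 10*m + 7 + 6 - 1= -9*m^2 + 52*m + 12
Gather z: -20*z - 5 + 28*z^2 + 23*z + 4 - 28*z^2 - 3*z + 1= 0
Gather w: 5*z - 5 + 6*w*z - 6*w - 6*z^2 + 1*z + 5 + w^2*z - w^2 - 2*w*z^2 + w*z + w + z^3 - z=w^2*(z - 1) + w*(-2*z^2 + 7*z - 5) + z^3 - 6*z^2 + 5*z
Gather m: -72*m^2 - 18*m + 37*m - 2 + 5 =-72*m^2 + 19*m + 3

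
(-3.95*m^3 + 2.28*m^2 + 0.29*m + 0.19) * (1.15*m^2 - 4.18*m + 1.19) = -4.5425*m^5 + 19.133*m^4 - 13.8974*m^3 + 1.7195*m^2 - 0.4491*m + 0.2261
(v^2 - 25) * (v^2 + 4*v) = v^4 + 4*v^3 - 25*v^2 - 100*v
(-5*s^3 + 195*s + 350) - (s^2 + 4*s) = -5*s^3 - s^2 + 191*s + 350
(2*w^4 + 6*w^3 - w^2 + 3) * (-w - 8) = -2*w^5 - 22*w^4 - 47*w^3 + 8*w^2 - 3*w - 24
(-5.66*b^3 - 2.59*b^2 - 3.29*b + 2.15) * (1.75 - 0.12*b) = 0.6792*b^4 - 9.5942*b^3 - 4.1377*b^2 - 6.0155*b + 3.7625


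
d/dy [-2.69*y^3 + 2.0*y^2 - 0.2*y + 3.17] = -8.07*y^2 + 4.0*y - 0.2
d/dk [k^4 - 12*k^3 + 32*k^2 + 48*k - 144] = 4*k^3 - 36*k^2 + 64*k + 48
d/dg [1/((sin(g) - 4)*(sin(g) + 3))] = (-sin(2*g) + cos(g))/((sin(g) - 4)^2*(sin(g) + 3)^2)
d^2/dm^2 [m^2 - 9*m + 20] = 2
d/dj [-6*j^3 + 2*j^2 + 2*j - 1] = -18*j^2 + 4*j + 2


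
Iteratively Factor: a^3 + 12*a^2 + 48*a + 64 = (a + 4)*(a^2 + 8*a + 16) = (a + 4)^2*(a + 4)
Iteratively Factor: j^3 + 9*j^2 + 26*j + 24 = (j + 4)*(j^2 + 5*j + 6) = (j + 3)*(j + 4)*(j + 2)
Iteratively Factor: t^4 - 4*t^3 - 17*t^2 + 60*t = (t)*(t^3 - 4*t^2 - 17*t + 60) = t*(t - 3)*(t^2 - t - 20) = t*(t - 5)*(t - 3)*(t + 4)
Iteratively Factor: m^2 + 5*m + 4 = (m + 1)*(m + 4)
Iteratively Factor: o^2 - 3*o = (o)*(o - 3)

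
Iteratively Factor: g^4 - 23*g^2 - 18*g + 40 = (g - 5)*(g^3 + 5*g^2 + 2*g - 8) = (g - 5)*(g - 1)*(g^2 + 6*g + 8) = (g - 5)*(g - 1)*(g + 4)*(g + 2)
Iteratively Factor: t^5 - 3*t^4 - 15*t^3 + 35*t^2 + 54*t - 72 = (t + 2)*(t^4 - 5*t^3 - 5*t^2 + 45*t - 36) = (t - 1)*(t + 2)*(t^3 - 4*t^2 - 9*t + 36) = (t - 3)*(t - 1)*(t + 2)*(t^2 - t - 12) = (t - 4)*(t - 3)*(t - 1)*(t + 2)*(t + 3)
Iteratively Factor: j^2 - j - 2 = (j + 1)*(j - 2)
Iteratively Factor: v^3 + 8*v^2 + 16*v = (v + 4)*(v^2 + 4*v) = (v + 4)^2*(v)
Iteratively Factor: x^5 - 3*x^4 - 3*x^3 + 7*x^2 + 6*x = (x - 2)*(x^4 - x^3 - 5*x^2 - 3*x) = (x - 2)*(x + 1)*(x^3 - 2*x^2 - 3*x) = (x - 2)*(x + 1)^2*(x^2 - 3*x) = x*(x - 2)*(x + 1)^2*(x - 3)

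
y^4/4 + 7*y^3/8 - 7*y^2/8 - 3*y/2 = y*(y/4 + 1)*(y - 3/2)*(y + 1)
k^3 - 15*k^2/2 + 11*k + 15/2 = (k - 5)*(k - 3)*(k + 1/2)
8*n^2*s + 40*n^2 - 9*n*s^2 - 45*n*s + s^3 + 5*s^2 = (-8*n + s)*(-n + s)*(s + 5)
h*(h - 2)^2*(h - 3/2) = h^4 - 11*h^3/2 + 10*h^2 - 6*h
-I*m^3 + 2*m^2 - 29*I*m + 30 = (m - 5*I)*(m + 6*I)*(-I*m + 1)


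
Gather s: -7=-7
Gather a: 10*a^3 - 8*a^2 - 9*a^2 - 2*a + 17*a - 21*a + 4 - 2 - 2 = 10*a^3 - 17*a^2 - 6*a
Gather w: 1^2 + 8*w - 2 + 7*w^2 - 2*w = 7*w^2 + 6*w - 1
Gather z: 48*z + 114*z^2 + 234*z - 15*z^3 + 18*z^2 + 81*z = -15*z^3 + 132*z^2 + 363*z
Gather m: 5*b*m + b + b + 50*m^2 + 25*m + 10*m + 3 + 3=2*b + 50*m^2 + m*(5*b + 35) + 6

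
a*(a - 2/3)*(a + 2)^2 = a^4 + 10*a^3/3 + 4*a^2/3 - 8*a/3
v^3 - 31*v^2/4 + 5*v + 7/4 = (v - 7)*(v - 1)*(v + 1/4)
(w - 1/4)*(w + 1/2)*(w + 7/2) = w^3 + 15*w^2/4 + 3*w/4 - 7/16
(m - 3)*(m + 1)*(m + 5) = m^3 + 3*m^2 - 13*m - 15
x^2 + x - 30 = (x - 5)*(x + 6)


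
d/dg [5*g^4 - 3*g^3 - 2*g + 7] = 20*g^3 - 9*g^2 - 2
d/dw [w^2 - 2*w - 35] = 2*w - 2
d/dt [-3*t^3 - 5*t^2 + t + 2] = -9*t^2 - 10*t + 1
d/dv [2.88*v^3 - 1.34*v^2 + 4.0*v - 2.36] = 8.64*v^2 - 2.68*v + 4.0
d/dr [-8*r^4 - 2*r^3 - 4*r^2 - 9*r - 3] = -32*r^3 - 6*r^2 - 8*r - 9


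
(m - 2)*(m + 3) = m^2 + m - 6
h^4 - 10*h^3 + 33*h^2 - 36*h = h*(h - 4)*(h - 3)^2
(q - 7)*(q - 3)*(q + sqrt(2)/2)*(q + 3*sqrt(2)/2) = q^4 - 10*q^3 + 2*sqrt(2)*q^3 - 20*sqrt(2)*q^2 + 45*q^2/2 - 15*q + 42*sqrt(2)*q + 63/2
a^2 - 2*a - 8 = (a - 4)*(a + 2)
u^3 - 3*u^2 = u^2*(u - 3)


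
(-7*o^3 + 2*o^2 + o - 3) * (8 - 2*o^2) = 14*o^5 - 4*o^4 - 58*o^3 + 22*o^2 + 8*o - 24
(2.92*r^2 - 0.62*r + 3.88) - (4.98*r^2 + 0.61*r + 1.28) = -2.06*r^2 - 1.23*r + 2.6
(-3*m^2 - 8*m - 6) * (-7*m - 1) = 21*m^3 + 59*m^2 + 50*m + 6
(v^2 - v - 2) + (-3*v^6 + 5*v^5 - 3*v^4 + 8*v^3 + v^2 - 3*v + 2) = -3*v^6 + 5*v^5 - 3*v^4 + 8*v^3 + 2*v^2 - 4*v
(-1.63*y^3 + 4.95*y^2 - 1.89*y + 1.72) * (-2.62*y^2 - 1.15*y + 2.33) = 4.2706*y^5 - 11.0945*y^4 - 4.5386*y^3 + 9.2006*y^2 - 6.3817*y + 4.0076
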